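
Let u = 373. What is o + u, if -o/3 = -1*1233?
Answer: 4072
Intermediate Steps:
o = 3699 (o = -(-3)*1233 = -3*(-1233) = 3699)
o + u = 3699 + 373 = 4072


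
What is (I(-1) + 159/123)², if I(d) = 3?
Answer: 30976/1681 ≈ 18.427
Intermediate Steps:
(I(-1) + 159/123)² = (3 + 159/123)² = (3 + 159*(1/123))² = (3 + 53/41)² = (176/41)² = 30976/1681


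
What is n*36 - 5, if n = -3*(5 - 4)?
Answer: -113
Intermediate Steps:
n = -3 (n = -3*1 = -3)
n*36 - 5 = -3*36 - 5 = -108 - 5 = -113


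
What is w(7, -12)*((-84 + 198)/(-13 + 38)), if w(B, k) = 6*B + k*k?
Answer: 21204/25 ≈ 848.16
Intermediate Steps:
w(B, k) = k**2 + 6*B (w(B, k) = 6*B + k**2 = k**2 + 6*B)
w(7, -12)*((-84 + 198)/(-13 + 38)) = ((-12)**2 + 6*7)*((-84 + 198)/(-13 + 38)) = (144 + 42)*(114/25) = 186*(114*(1/25)) = 186*(114/25) = 21204/25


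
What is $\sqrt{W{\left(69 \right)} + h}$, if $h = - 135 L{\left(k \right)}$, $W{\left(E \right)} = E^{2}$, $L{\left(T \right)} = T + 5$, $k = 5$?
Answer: $3 \sqrt{379} \approx 58.404$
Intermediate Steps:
$L{\left(T \right)} = 5 + T$
$h = -1350$ ($h = - 135 \left(5 + 5\right) = \left(-135\right) 10 = -1350$)
$\sqrt{W{\left(69 \right)} + h} = \sqrt{69^{2} - 1350} = \sqrt{4761 - 1350} = \sqrt{3411} = 3 \sqrt{379}$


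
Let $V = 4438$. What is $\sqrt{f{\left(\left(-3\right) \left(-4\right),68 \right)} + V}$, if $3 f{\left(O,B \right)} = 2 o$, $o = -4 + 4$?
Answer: $\sqrt{4438} \approx 66.618$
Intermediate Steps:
$o = 0$
$f{\left(O,B \right)} = 0$ ($f{\left(O,B \right)} = \frac{2 \cdot 0}{3} = \frac{1}{3} \cdot 0 = 0$)
$\sqrt{f{\left(\left(-3\right) \left(-4\right),68 \right)} + V} = \sqrt{0 + 4438} = \sqrt{4438}$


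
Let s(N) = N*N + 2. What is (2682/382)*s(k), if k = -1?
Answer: 4023/191 ≈ 21.063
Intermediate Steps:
s(N) = 2 + N**2 (s(N) = N**2 + 2 = 2 + N**2)
(2682/382)*s(k) = (2682/382)*(2 + (-1)**2) = (2682*(1/382))*(2 + 1) = (1341/191)*3 = 4023/191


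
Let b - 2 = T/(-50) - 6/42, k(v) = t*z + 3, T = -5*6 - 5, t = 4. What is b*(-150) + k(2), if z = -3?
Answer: -2748/7 ≈ -392.57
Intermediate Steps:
T = -35 (T = -30 - 5 = -35)
k(v) = -9 (k(v) = 4*(-3) + 3 = -12 + 3 = -9)
b = 179/70 (b = 2 + (-35/(-50) - 6/42) = 2 + (-35*(-1/50) - 6*1/42) = 2 + (7/10 - 1/7) = 2 + 39/70 = 179/70 ≈ 2.5571)
b*(-150) + k(2) = (179/70)*(-150) - 9 = -2685/7 - 9 = -2748/7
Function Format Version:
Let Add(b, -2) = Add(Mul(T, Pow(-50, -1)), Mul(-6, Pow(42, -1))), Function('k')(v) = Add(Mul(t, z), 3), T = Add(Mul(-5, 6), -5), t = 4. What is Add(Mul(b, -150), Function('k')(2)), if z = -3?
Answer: Rational(-2748, 7) ≈ -392.57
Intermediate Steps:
T = -35 (T = Add(-30, -5) = -35)
Function('k')(v) = -9 (Function('k')(v) = Add(Mul(4, -3), 3) = Add(-12, 3) = -9)
b = Rational(179, 70) (b = Add(2, Add(Mul(-35, Pow(-50, -1)), Mul(-6, Pow(42, -1)))) = Add(2, Add(Mul(-35, Rational(-1, 50)), Mul(-6, Rational(1, 42)))) = Add(2, Add(Rational(7, 10), Rational(-1, 7))) = Add(2, Rational(39, 70)) = Rational(179, 70) ≈ 2.5571)
Add(Mul(b, -150), Function('k')(2)) = Add(Mul(Rational(179, 70), -150), -9) = Add(Rational(-2685, 7), -9) = Rational(-2748, 7)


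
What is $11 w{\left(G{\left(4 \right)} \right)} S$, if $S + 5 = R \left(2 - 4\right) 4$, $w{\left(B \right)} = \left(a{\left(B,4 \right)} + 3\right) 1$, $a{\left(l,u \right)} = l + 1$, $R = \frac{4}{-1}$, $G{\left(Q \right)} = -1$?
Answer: $891$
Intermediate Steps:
$R = -4$ ($R = 4 \left(-1\right) = -4$)
$a{\left(l,u \right)} = 1 + l$
$w{\left(B \right)} = 4 + B$ ($w{\left(B \right)} = \left(\left(1 + B\right) + 3\right) 1 = \left(4 + B\right) 1 = 4 + B$)
$S = 27$ ($S = -5 + - 4 \left(2 - 4\right) 4 = -5 + \left(-4\right) \left(-2\right) 4 = -5 + 8 \cdot 4 = -5 + 32 = 27$)
$11 w{\left(G{\left(4 \right)} \right)} S = 11 \left(4 - 1\right) 27 = 11 \cdot 3 \cdot 27 = 33 \cdot 27 = 891$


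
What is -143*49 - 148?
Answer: -7155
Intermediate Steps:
-143*49 - 148 = -7007 - 148 = -7155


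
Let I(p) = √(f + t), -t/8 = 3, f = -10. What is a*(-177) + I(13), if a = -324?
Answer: 57348 + I*√34 ≈ 57348.0 + 5.831*I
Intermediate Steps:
t = -24 (t = -8*3 = -24)
I(p) = I*√34 (I(p) = √(-10 - 24) = √(-34) = I*√34)
a*(-177) + I(13) = -324*(-177) + I*√34 = 57348 + I*√34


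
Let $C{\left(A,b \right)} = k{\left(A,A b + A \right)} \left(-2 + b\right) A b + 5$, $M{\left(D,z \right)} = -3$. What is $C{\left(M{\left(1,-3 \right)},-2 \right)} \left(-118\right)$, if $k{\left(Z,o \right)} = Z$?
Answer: $-9086$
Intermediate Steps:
$C{\left(A,b \right)} = 5 + b A^{2} \left(-2 + b\right)$ ($C{\left(A,b \right)} = A \left(-2 + b\right) A b + 5 = A^{2} \left(-2 + b\right) b + 5 = b A^{2} \left(-2 + b\right) + 5 = 5 + b A^{2} \left(-2 + b\right)$)
$C{\left(M{\left(1,-3 \right)},-2 \right)} \left(-118\right) = \left(5 + \left(-3\right)^{2} \left(-2\right)^{2} - - 4 \left(-3\right)^{2}\right) \left(-118\right) = \left(5 + 9 \cdot 4 - \left(-4\right) 9\right) \left(-118\right) = \left(5 + 36 + 36\right) \left(-118\right) = 77 \left(-118\right) = -9086$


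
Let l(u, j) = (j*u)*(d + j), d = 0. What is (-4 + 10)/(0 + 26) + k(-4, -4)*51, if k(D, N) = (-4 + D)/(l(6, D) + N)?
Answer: -1257/299 ≈ -4.2040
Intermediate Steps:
l(u, j) = u*j**2 (l(u, j) = (j*u)*(0 + j) = (j*u)*j = u*j**2)
k(D, N) = (-4 + D)/(N + 6*D**2) (k(D, N) = (-4 + D)/(6*D**2 + N) = (-4 + D)/(N + 6*D**2))
(-4 + 10)/(0 + 26) + k(-4, -4)*51 = (-4 + 10)/(0 + 26) + ((-4 - 4)/(-4 + 6*(-4)**2))*51 = 6/26 + (-8/(-4 + 6*16))*51 = 6*(1/26) + (-8/(-4 + 96))*51 = 3/13 + (-8/92)*51 = 3/13 + ((1/92)*(-8))*51 = 3/13 - 2/23*51 = 3/13 - 102/23 = -1257/299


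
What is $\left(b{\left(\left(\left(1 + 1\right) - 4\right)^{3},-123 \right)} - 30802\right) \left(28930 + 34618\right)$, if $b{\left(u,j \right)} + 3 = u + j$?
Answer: $-1965920928$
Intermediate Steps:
$b{\left(u,j \right)} = -3 + j + u$ ($b{\left(u,j \right)} = -3 + \left(u + j\right) = -3 + \left(j + u\right) = -3 + j + u$)
$\left(b{\left(\left(\left(1 + 1\right) - 4\right)^{3},-123 \right)} - 30802\right) \left(28930 + 34618\right) = \left(\left(-3 - 123 + \left(\left(1 + 1\right) - 4\right)^{3}\right) - 30802\right) \left(28930 + 34618\right) = \left(\left(-3 - 123 + \left(2 - 4\right)^{3}\right) - 30802\right) 63548 = \left(\left(-3 - 123 + \left(-2\right)^{3}\right) - 30802\right) 63548 = \left(\left(-3 - 123 - 8\right) - 30802\right) 63548 = \left(-134 - 30802\right) 63548 = \left(-30936\right) 63548 = -1965920928$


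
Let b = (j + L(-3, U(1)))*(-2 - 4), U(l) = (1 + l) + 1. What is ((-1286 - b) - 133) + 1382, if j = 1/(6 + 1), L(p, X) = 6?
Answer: -⅐ ≈ -0.14286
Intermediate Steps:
U(l) = 2 + l
j = ⅐ (j = 1/7 = ⅐ ≈ 0.14286)
b = -258/7 (b = (⅐ + 6)*(-2 - 4) = (43/7)*(-6) = -258/7 ≈ -36.857)
((-1286 - b) - 133) + 1382 = ((-1286 - 1*(-258/7)) - 133) + 1382 = ((-1286 + 258/7) - 133) + 1382 = (-8744/7 - 133) + 1382 = -9675/7 + 1382 = -⅐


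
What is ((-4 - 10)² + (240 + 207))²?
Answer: 413449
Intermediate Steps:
((-4 - 10)² + (240 + 207))² = ((-14)² + 447)² = (196 + 447)² = 643² = 413449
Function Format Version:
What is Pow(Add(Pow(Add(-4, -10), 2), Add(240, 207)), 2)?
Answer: 413449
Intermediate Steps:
Pow(Add(Pow(Add(-4, -10), 2), Add(240, 207)), 2) = Pow(Add(Pow(-14, 2), 447), 2) = Pow(Add(196, 447), 2) = Pow(643, 2) = 413449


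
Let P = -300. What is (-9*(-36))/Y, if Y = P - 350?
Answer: -162/325 ≈ -0.49846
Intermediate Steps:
Y = -650 (Y = -300 - 350 = -650)
(-9*(-36))/Y = -9*(-36)/(-650) = 324*(-1/650) = -162/325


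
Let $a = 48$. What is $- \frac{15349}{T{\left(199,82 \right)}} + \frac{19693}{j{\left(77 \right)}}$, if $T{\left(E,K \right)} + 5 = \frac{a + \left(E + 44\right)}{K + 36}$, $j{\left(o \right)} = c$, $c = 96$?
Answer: $\frac{179761679}{28704} \approx 6262.6$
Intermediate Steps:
$j{\left(o \right)} = 96$
$T{\left(E,K \right)} = -5 + \frac{92 + E}{36 + K}$ ($T{\left(E,K \right)} = -5 + \frac{48 + \left(E + 44\right)}{K + 36} = -5 + \frac{48 + \left(44 + E\right)}{36 + K} = -5 + \frac{92 + E}{36 + K}$)
$- \frac{15349}{T{\left(199,82 \right)}} + \frac{19693}{j{\left(77 \right)}} = - \frac{15349}{\frac{1}{36 + 82} \left(-88 + 199 - 410\right)} + \frac{19693}{96} = - \frac{15349}{\frac{1}{118} \left(-88 + 199 - 410\right)} + 19693 \cdot \frac{1}{96} = - \frac{15349}{\frac{1}{118} \left(-299\right)} + \frac{19693}{96} = - \frac{15349}{- \frac{299}{118}} + \frac{19693}{96} = \left(-15349\right) \left(- \frac{118}{299}\right) + \frac{19693}{96} = \frac{1811182}{299} + \frac{19693}{96} = \frac{179761679}{28704}$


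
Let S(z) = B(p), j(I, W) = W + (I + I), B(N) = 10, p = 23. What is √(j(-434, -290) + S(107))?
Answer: 2*I*√287 ≈ 33.882*I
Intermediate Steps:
j(I, W) = W + 2*I
S(z) = 10
√(j(-434, -290) + S(107)) = √((-290 + 2*(-434)) + 10) = √((-290 - 868) + 10) = √(-1158 + 10) = √(-1148) = 2*I*√287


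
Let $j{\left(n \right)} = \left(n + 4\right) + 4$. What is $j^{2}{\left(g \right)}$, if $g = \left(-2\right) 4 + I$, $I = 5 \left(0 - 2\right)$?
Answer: $100$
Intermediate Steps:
$I = -10$ ($I = 5 \left(-2\right) = -10$)
$g = -18$ ($g = \left(-2\right) 4 - 10 = -8 - 10 = -18$)
$j{\left(n \right)} = 8 + n$ ($j{\left(n \right)} = \left(4 + n\right) + 4 = 8 + n$)
$j^{2}{\left(g \right)} = \left(8 - 18\right)^{2} = \left(-10\right)^{2} = 100$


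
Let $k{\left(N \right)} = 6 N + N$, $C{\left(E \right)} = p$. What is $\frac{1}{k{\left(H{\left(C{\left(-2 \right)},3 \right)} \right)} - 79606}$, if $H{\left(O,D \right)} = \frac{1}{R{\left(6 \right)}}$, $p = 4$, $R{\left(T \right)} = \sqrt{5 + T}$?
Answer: $- \frac{875666}{69708267547} - \frac{7 \sqrt{11}}{69708267547} \approx -1.2562 \cdot 10^{-5}$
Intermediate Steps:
$C{\left(E \right)} = 4$
$H{\left(O,D \right)} = \frac{\sqrt{11}}{11}$ ($H{\left(O,D \right)} = \frac{1}{\sqrt{5 + 6}} = \frac{1}{\sqrt{11}} = \frac{\sqrt{11}}{11}$)
$k{\left(N \right)} = 7 N$
$\frac{1}{k{\left(H{\left(C{\left(-2 \right)},3 \right)} \right)} - 79606} = \frac{1}{7 \frac{\sqrt{11}}{11} - 79606} = \frac{1}{\frac{7 \sqrt{11}}{11} - 79606} = \frac{1}{-79606 + \frac{7 \sqrt{11}}{11}}$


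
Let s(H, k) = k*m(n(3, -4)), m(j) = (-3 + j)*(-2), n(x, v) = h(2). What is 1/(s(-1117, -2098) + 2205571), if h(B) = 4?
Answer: 1/2209767 ≈ 4.5254e-7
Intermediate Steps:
n(x, v) = 4
m(j) = 6 - 2*j
s(H, k) = -2*k (s(H, k) = k*(6 - 2*4) = k*(6 - 8) = k*(-2) = -2*k)
1/(s(-1117, -2098) + 2205571) = 1/(-2*(-2098) + 2205571) = 1/(4196 + 2205571) = 1/2209767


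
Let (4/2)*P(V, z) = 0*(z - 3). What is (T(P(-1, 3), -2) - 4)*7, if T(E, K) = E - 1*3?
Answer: -49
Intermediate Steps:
P(V, z) = 0 (P(V, z) = (0*(z - 3))/2 = (0*(-3 + z))/2 = (1/2)*0 = 0)
T(E, K) = -3 + E (T(E, K) = E - 3 = -3 + E)
(T(P(-1, 3), -2) - 4)*7 = ((-3 + 0) - 4)*7 = (-3 - 4)*7 = -7*7 = -49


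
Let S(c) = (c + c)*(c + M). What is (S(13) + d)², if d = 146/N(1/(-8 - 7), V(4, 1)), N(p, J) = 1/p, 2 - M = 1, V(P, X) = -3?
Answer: 28238596/225 ≈ 1.2550e+5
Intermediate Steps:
M = 1 (M = 2 - 1*1 = 2 - 1 = 1)
d = -146/15 (d = 146/(1/(1/(-8 - 7))) = 146/(1/(1/(-15))) = 146/(1/(-1/15)) = 146/(-15) = 146*(-1/15) = -146/15 ≈ -9.7333)
S(c) = 2*c*(1 + c) (S(c) = (c + c)*(c + 1) = (2*c)*(1 + c) = 2*c*(1 + c))
(S(13) + d)² = (2*13*(1 + 13) - 146/15)² = (2*13*14 - 146/15)² = (364 - 146/15)² = (5314/15)² = 28238596/225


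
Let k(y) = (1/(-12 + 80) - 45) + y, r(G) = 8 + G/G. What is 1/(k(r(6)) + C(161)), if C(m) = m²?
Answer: 68/1760181 ≈ 3.8632e-5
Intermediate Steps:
r(G) = 9 (r(G) = 8 + 1 = 9)
k(y) = -3059/68 + y (k(y) = (1/68 - 45) + y = -3059/68 + y)
1/(k(r(6)) + C(161)) = 1/((-3059/68 + 9) + 161²) = 1/(-2447/68 + 25921) = 1/(1760181/68) = 68/1760181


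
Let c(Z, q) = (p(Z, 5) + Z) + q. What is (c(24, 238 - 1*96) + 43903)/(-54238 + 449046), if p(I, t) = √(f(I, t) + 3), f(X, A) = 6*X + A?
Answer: 44069/394808 + √38/197404 ≈ 0.11165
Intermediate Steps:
f(X, A) = A + 6*X
p(I, t) = √(3 + t + 6*I) (p(I, t) = √((t + 6*I) + 3) = √(3 + t + 6*I))
c(Z, q) = Z + q + √(8 + 6*Z) (c(Z, q) = (√(3 + 5 + 6*Z) + Z) + q = (√(8 + 6*Z) + Z) + q = (Z + √(8 + 6*Z)) + q = Z + q + √(8 + 6*Z))
(c(24, 238 - 1*96) + 43903)/(-54238 + 449046) = ((24 + (238 - 1*96) + √(8 + 6*24)) + 43903)/(-54238 + 449046) = ((24 + (238 - 96) + √(8 + 144)) + 43903)/394808 = ((24 + 142 + √152) + 43903)*(1/394808) = ((24 + 142 + 2*√38) + 43903)*(1/394808) = ((166 + 2*√38) + 43903)*(1/394808) = (44069 + 2*√38)*(1/394808) = 44069/394808 + √38/197404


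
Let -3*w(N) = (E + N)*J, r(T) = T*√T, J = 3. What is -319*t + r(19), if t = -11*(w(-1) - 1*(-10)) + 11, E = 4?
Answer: 21054 + 19*√19 ≈ 21137.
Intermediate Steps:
r(T) = T^(3/2)
w(N) = -4 - N (w(N) = -(4 + N)*3/3 = -(12 + 3*N)/3 = -4 - N)
t = -66 (t = -11*((-4 - 1*(-1)) - 1*(-10)) + 11 = -11*((-4 + 1) + 10) + 11 = -11*(-3 + 10) + 11 = -11*7 + 11 = -77 + 11 = -66)
-319*t + r(19) = -319*(-66) + 19^(3/2) = 21054 + 19*√19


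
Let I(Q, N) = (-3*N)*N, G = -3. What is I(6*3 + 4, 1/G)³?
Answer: -1/27 ≈ -0.037037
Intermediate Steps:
I(Q, N) = -3*N²
I(6*3 + 4, 1/G)³ = (-3*(1/(-3))²)³ = (-3*(-⅓)²)³ = (-3*⅑)³ = (-⅓)³ = -1/27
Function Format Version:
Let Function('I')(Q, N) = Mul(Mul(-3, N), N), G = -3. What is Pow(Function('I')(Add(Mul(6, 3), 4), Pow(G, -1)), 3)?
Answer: Rational(-1, 27) ≈ -0.037037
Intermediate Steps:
Function('I')(Q, N) = Mul(-3, Pow(N, 2))
Pow(Function('I')(Add(Mul(6, 3), 4), Pow(G, -1)), 3) = Pow(Mul(-3, Pow(Pow(-3, -1), 2)), 3) = Pow(Mul(-3, Pow(Rational(-1, 3), 2)), 3) = Pow(Mul(-3, Rational(1, 9)), 3) = Pow(Rational(-1, 3), 3) = Rational(-1, 27)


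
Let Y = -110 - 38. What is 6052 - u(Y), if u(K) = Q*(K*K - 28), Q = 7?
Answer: -147080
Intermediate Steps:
Y = -148
u(K) = -196 + 7*K**2 (u(K) = 7*(K*K - 28) = 7*(K**2 - 28) = 7*(-28 + K**2) = -196 + 7*K**2)
6052 - u(Y) = 6052 - (-196 + 7*(-148)**2) = 6052 - (-196 + 7*21904) = 6052 - (-196 + 153328) = 6052 - 1*153132 = 6052 - 153132 = -147080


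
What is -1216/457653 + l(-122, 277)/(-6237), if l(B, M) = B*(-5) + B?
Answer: -578744/7153839 ≈ -0.080900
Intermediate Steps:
l(B, M) = -4*B (l(B, M) = -5*B + B = -4*B)
-1216/457653 + l(-122, 277)/(-6237) = -1216/457653 - 4*(-122)/(-6237) = -1216*1/457653 + 488*(-1/6237) = -64/24087 - 488/6237 = -578744/7153839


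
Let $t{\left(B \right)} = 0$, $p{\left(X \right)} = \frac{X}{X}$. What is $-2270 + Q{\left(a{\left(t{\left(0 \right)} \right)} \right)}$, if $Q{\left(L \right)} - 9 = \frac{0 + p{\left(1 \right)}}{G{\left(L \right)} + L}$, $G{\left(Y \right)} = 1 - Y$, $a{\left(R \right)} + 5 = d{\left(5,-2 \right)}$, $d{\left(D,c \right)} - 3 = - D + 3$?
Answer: $-2260$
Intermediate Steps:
$p{\left(X \right)} = 1$
$d{\left(D,c \right)} = 6 - D$ ($d{\left(D,c \right)} = 3 - \left(-3 + D\right) = 6 - D$)
$a{\left(R \right)} = -4$ ($a{\left(R \right)} = -5 + \left(6 - 5\right) = -5 + 1 = -4$)
$Q{\left(L \right)} = 10$ ($Q{\left(L \right)} = 9 + \frac{0 + 1}{\left(1 - L\right) + L} = 9 + 1 \cdot 1^{-1} = 9 + 1 \cdot 1 = 9 + 1 = 10$)
$-2270 + Q{\left(a{\left(t{\left(0 \right)} \right)} \right)} = -2270 + 10 = -2260$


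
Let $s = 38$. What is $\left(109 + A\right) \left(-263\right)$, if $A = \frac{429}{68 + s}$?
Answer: $- \frac{3151529}{106} \approx -29731.0$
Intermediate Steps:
$A = \frac{429}{106}$ ($A = \frac{429}{68 + 38} = \frac{429}{106} \approx 4.0472$)
$\left(109 + A\right) \left(-263\right) = \left(109 + \frac{429}{106}\right) \left(-263\right) = \frac{11983}{106} \left(-263\right) = - \frac{3151529}{106}$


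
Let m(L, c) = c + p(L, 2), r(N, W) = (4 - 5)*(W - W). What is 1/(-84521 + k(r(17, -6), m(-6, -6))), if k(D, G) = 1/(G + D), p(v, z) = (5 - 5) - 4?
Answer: -10/845211 ≈ -1.1831e-5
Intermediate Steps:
p(v, z) = -4 (p(v, z) = 0 - 4 = -4)
r(N, W) = 0 (r(N, W) = -1*0 = 0)
m(L, c) = -4 + c (m(L, c) = c - 4 = -4 + c)
k(D, G) = 1/(D + G)
1/(-84521 + k(r(17, -6), m(-6, -6))) = 1/(-84521 + 1/(0 + (-4 - 6))) = 1/(-84521 + 1/(0 - 10)) = 1/(-84521 + 1/(-10)) = 1/(-84521 - 1/10) = 1/(-845211/10) = -10/845211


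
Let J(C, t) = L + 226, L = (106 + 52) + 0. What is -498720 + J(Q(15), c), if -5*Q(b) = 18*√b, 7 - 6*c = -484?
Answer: -498336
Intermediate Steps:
c = 491/6 (c = 7/6 - ⅙*(-484) = 7/6 + 242/3 = 491/6 ≈ 81.833)
L = 158 (L = 158 + 0 = 158)
Q(b) = -18*√b/5
J(C, t) = 384 (J(C, t) = 158 + 226 = 384)
-498720 + J(Q(15), c) = -498720 + 384 = -498336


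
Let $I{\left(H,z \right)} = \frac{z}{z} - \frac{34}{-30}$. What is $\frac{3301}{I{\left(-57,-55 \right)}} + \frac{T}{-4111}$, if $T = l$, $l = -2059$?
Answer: $\frac{203622053}{131552} \approx 1547.8$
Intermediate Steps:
$I{\left(H,z \right)} = \frac{32}{15}$ ($I{\left(H,z \right)} = 1 - - \frac{17}{15} = 1 + \frac{17}{15} = \frac{32}{15}$)
$T = -2059$
$\frac{3301}{I{\left(-57,-55 \right)}} + \frac{T}{-4111} = \frac{3301}{\frac{32}{15}} - \frac{2059}{-4111} = 3301 \cdot \frac{15}{32} - - \frac{2059}{4111} = \frac{49515}{32} + \frac{2059}{4111} = \frac{203622053}{131552}$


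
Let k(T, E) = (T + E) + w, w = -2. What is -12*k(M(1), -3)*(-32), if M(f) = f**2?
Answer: -1536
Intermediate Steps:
k(T, E) = -2 + E + T (k(T, E) = (T + E) - 2 = (E + T) - 2 = -2 + E + T)
-12*k(M(1), -3)*(-32) = -12*(-2 - 3 + 1**2)*(-32) = -12*(-2 - 3 + 1)*(-32) = -12*(-4)*(-32) = 48*(-32) = -1536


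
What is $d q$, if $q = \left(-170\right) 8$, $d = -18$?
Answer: $24480$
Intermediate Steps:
$q = -1360$
$d q = \left(-18\right) \left(-1360\right) = 24480$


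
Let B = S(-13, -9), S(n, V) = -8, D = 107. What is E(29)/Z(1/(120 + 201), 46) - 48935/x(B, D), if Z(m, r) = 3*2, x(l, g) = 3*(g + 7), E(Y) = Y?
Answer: -23641/171 ≈ -138.25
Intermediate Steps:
B = -8
x(l, g) = 21 + 3*g (x(l, g) = 3*(7 + g) = 21 + 3*g)
Z(m, r) = 6
E(29)/Z(1/(120 + 201), 46) - 48935/x(B, D) = 29/6 - 48935/(21 + 3*107) = 29*(⅙) - 48935/(21 + 321) = 29/6 - 48935/342 = -23641/171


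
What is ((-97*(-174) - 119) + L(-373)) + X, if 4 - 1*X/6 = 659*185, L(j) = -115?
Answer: -714822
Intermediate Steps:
X = -731466 (X = 24 - 3954*185 = 24 - 6*121915 = 24 - 731490 = -731466)
((-97*(-174) - 119) + L(-373)) + X = ((-97*(-174) - 119) - 115) - 731466 = ((16878 - 119) - 115) - 731466 = (16759 - 115) - 731466 = 16644 - 731466 = -714822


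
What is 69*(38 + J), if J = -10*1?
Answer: 1932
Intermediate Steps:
J = -10
69*(38 + J) = 69*(38 - 10) = 69*28 = 1932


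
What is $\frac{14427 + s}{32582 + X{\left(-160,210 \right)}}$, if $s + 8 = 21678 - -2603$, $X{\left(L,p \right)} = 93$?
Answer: $\frac{1548}{1307} \approx 1.1844$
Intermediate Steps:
$s = 24273$ ($s = -8 + \left(21678 - -2603\right) = -8 + \left(21678 + 2603\right) = -8 + 24281 = 24273$)
$\frac{14427 + s}{32582 + X{\left(-160,210 \right)}} = \frac{14427 + 24273}{32582 + 93} = \frac{38700}{32675} = 38700 \cdot \frac{1}{32675} = \frac{1548}{1307}$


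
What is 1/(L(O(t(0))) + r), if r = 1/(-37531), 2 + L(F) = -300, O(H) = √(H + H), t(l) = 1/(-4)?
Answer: -37531/11334363 ≈ -0.0033113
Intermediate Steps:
t(l) = -¼
O(H) = √2*√H (O(H) = √(2*H) = √2*√H)
L(F) = -302 (L(F) = -2 - 300 = -302)
r = -1/37531 ≈ -2.6645e-5
1/(L(O(t(0))) + r) = 1/(-302 - 1/37531) = 1/(-11334363/37531) = -37531/11334363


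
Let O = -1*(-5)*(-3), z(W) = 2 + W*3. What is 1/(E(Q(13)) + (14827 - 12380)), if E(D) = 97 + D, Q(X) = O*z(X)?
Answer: 1/1929 ≈ 0.00051840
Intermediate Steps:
z(W) = 2 + 3*W
O = -15 (O = 5*(-3) = -15)
Q(X) = -30 - 45*X (Q(X) = -15*(2 + 3*X) = -30 - 45*X)
1/(E(Q(13)) + (14827 - 12380)) = 1/((97 + (-30 - 45*13)) + (14827 - 12380)) = 1/((97 + (-30 - 585)) + 2447) = 1/((97 - 615) + 2447) = 1/(-518 + 2447) = 1/1929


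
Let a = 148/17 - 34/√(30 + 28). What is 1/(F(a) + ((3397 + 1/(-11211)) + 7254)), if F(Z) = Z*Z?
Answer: 47438009658940052409/509776492636479709519778 + 22527557573266386*√58/254888246318239854759889 ≈ 9.3730e-5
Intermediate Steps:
a = 148/17 - 17*√58/29 (a = 148*(1/17) - 34*√58/58 = 148/17 - 17*√58/29 ≈ 4.2415)
F(Z) = Z²
1/(F(a) + ((3397 + 1/(-11211)) + 7254)) = 1/((148/17 - 17*√58/29)² + ((3397 + 1/(-11211)) + 7254)) = 1/((148/17 - 17*√58/29)² + ((3397 - 1/11211) + 7254)) = 1/((148/17 - 17*√58/29)² + (38083766/11211 + 7254)) = 1/((148/17 - 17*√58/29)² + 119408360/11211) = 1/(119408360/11211 + (148/17 - 17*√58/29)²)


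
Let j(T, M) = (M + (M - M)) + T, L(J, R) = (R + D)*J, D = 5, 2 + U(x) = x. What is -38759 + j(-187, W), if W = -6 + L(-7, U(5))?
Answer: -39008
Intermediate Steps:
U(x) = -2 + x
L(J, R) = J*(5 + R) (L(J, R) = (R + 5)*J = (5 + R)*J = J*(5 + R))
W = -62 (W = -6 - 7*(5 + (-2 + 5)) = -6 - 7*(5 + 3) = -6 - 7*8 = -6 - 56 = -62)
j(T, M) = M + T (j(T, M) = (M + 0) + T = M + T)
-38759 + j(-187, W) = -38759 + (-62 - 187) = -38759 - 249 = -39008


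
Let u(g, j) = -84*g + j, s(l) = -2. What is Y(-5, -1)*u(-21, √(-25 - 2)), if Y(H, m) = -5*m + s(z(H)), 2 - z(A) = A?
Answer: 5292 + 9*I*√3 ≈ 5292.0 + 15.588*I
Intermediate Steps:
z(A) = 2 - A
u(g, j) = j - 84*g
Y(H, m) = -2 - 5*m (Y(H, m) = -5*m - 2 = -2 - 5*m)
Y(-5, -1)*u(-21, √(-25 - 2)) = (-2 - 5*(-1))*(√(-25 - 2) - 84*(-21)) = (-2 + 5)*(√(-27) + 1764) = 3*(3*I*√3 + 1764) = 3*(1764 + 3*I*√3) = 5292 + 9*I*√3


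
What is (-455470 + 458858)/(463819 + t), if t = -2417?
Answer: 1694/230701 ≈ 0.0073428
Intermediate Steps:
(-455470 + 458858)/(463819 + t) = (-455470 + 458858)/(463819 - 2417) = 3388/461402 = 3388*(1/461402) = 1694/230701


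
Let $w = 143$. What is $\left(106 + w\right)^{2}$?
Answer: $62001$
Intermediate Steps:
$\left(106 + w\right)^{2} = \left(106 + 143\right)^{2} = 249^{2} = 62001$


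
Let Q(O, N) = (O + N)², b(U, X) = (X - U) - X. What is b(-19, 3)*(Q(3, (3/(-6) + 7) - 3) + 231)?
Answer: 20767/4 ≈ 5191.8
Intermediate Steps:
b(U, X) = -U
Q(O, N) = (N + O)²
b(-19, 3)*(Q(3, (3/(-6) + 7) - 3) + 231) = (-1*(-19))*((((3/(-6) + 7) - 3) + 3)² + 231) = 19*((((3*(-⅙) + 7) - 3) + 3)² + 231) = 19*((((-½ + 7) - 3) + 3)² + 231) = 19*(((13/2 - 3) + 3)² + 231) = 19*((7/2 + 3)² + 231) = 19*((13/2)² + 231) = 19*(169/4 + 231) = 19*(1093/4) = 20767/4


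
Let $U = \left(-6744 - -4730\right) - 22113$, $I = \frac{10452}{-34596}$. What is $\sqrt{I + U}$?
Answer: $\frac{2 i \sqrt{52169259}}{93} \approx 155.33 i$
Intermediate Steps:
$I = - \frac{871}{2883}$ ($I = 10452 \left(- \frac{1}{34596}\right) = - \frac{871}{2883} \approx -0.30212$)
$U = -24127$ ($U = \left(-6744 + 4730\right) - 22113 = -2014 - 22113 = -24127$)
$\sqrt{I + U} = \sqrt{- \frac{871}{2883} - 24127} = \sqrt{- \frac{69559012}{2883}} = \frac{2 i \sqrt{52169259}}{93}$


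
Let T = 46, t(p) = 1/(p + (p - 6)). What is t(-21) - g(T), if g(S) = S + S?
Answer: -4417/48 ≈ -92.021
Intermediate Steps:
t(p) = 1/(-6 + 2*p) (t(p) = 1/(p + (-6 + p)) = 1/(-6 + 2*p))
g(S) = 2*S
t(-21) - g(T) = 1/(2*(-3 - 21)) - 2*46 = (1/2)/(-24) - 1*92 = (1/2)*(-1/24) - 92 = -1/48 - 92 = -4417/48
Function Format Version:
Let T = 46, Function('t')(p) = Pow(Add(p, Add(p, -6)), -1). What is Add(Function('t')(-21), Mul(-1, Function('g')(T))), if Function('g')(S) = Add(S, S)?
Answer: Rational(-4417, 48) ≈ -92.021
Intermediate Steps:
Function('t')(p) = Pow(Add(-6, Mul(2, p)), -1) (Function('t')(p) = Pow(Add(p, Add(-6, p)), -1) = Pow(Add(-6, Mul(2, p)), -1))
Function('g')(S) = Mul(2, S)
Add(Function('t')(-21), Mul(-1, Function('g')(T))) = Add(Mul(Rational(1, 2), Pow(Add(-3, -21), -1)), Mul(-1, Mul(2, 46))) = Add(Mul(Rational(1, 2), Pow(-24, -1)), Mul(-1, 92)) = Add(Mul(Rational(1, 2), Rational(-1, 24)), -92) = Add(Rational(-1, 48), -92) = Rational(-4417, 48)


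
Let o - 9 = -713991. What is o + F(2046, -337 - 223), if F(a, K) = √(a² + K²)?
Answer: -713982 + 2*√1124929 ≈ -7.1186e+5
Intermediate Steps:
o = -713982 (o = 9 - 713991 = -713982)
F(a, K) = √(K² + a²)
o + F(2046, -337 - 223) = -713982 + √((-337 - 223)² + 2046²) = -713982 + √((-560)² + 4186116) = -713982 + √(313600 + 4186116) = -713982 + √4499716 = -713982 + 2*√1124929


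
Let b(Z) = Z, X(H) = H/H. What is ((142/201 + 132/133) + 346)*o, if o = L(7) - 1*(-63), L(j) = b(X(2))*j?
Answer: 92950360/3819 ≈ 24339.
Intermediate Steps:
X(H) = 1
L(j) = j (L(j) = 1*j = j)
o = 70 (o = 7 - 1*(-63) = 7 + 63 = 70)
((142/201 + 132/133) + 346)*o = ((142/201 + 132/133) + 346)*70 = (45418/26733 + 346)*70 = (9295036/26733)*70 = 92950360/3819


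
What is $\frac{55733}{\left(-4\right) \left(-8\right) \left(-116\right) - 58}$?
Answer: $- \frac{55733}{3770} \approx -14.783$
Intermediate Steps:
$\frac{55733}{\left(-4\right) \left(-8\right) \left(-116\right) - 58} = \frac{55733}{32 \left(-116\right) + \left(0 - 58\right)} = \frac{55733}{-3712 - 58} = \frac{55733}{-3770} = 55733 \left(- \frac{1}{3770}\right) = - \frac{55733}{3770}$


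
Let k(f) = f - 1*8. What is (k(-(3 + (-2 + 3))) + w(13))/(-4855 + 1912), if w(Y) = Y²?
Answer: -157/2943 ≈ -0.053347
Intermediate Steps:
k(f) = -8 + f (k(f) = f - 8 = -8 + f)
(k(-(3 + (-2 + 3))) + w(13))/(-4855 + 1912) = ((-8 - (3 + (-2 + 3))) + 13²)/(-4855 + 1912) = ((-8 - (3 + 1)) + 169)/(-2943) = ((-8 - 1*4) + 169)*(-1/2943) = ((-8 - 4) + 169)*(-1/2943) = (-12 + 169)*(-1/2943) = 157*(-1/2943) = -157/2943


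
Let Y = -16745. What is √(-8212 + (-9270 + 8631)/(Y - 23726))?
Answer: 109*I*√1132095283/40471 ≈ 90.62*I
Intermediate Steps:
√(-8212 + (-9270 + 8631)/(Y - 23726)) = √(-8212 + (-9270 + 8631)/(-16745 - 23726)) = √(-8212 - 639/(-40471)) = √(-8212 - 639*(-1/40471)) = √(-8212 + 639/40471) = √(-332347213/40471) = 109*I*√1132095283/40471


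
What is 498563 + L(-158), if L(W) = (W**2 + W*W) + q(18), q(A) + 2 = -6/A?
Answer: 1645466/3 ≈ 5.4849e+5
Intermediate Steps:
q(A) = -2 - 6/A
L(W) = -7/3 + 2*W**2 (L(W) = (W**2 + W*W) + (-2 - 6/18) = (W**2 + W**2) + (-2 - 6*1/18) = 2*W**2 + (-2 - 1/3) = 2*W**2 - 7/3 = -7/3 + 2*W**2)
498563 + L(-158) = 498563 + (-7/3 + 2*(-158)**2) = 498563 + (-7/3 + 2*24964) = 498563 + (-7/3 + 49928) = 498563 + 149777/3 = 1645466/3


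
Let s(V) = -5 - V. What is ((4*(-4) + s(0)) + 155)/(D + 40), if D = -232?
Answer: -67/96 ≈ -0.69792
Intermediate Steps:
((4*(-4) + s(0)) + 155)/(D + 40) = ((4*(-4) + (-5 - 1*0)) + 155)/(-232 + 40) = ((-16 + (-5 + 0)) + 155)/(-192) = ((-16 - 5) + 155)*(-1/192) = (-21 + 155)*(-1/192) = 134*(-1/192) = -67/96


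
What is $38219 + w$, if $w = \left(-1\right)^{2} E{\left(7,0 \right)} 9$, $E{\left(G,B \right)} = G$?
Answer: $38282$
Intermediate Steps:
$w = 63$ ($w = \left(-1\right)^{2} \cdot 7 \cdot 9 = 1 \cdot 7 \cdot 9 = 7 \cdot 9 = 63$)
$38219 + w = 38219 + 63 = 38282$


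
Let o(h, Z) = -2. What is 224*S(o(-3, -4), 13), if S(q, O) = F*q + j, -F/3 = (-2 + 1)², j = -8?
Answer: -448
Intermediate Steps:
F = -3 (F = -3*(-2 + 1)² = -3*(-1)² = -3*1 = -3)
S(q, O) = -8 - 3*q (S(q, O) = -3*q - 8 = -8 - 3*q)
224*S(o(-3, -4), 13) = 224*(-8 - 3*(-2)) = 224*(-8 + 6) = 224*(-2) = -448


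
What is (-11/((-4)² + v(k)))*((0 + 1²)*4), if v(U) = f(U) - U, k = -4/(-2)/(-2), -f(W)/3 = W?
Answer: -11/5 ≈ -2.2000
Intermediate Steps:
f(W) = -3*W
k = -1 (k = -4*(-½)*(-½) = 2*(-½) = -1)
v(U) = -4*U (v(U) = -3*U - U = -4*U)
(-11/((-4)² + v(k)))*((0 + 1²)*4) = (-11/((-4)² - 4*(-1)))*((0 + 1²)*4) = (-11/(16 + 4))*((0 + 1)*4) = (-11/20)*(1*4) = ((1/20)*(-11))*4 = -11/20*4 = -11/5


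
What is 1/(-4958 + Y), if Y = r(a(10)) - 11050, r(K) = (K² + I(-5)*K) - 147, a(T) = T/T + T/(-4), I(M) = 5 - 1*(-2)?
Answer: -4/64653 ≈ -6.1869e-5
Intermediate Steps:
I(M) = 7 (I(M) = 5 + 2 = 7)
a(T) = 1 - T/4 (a(T) = 1 + T*(-¼) = 1 - T/4)
r(K) = -147 + K² + 7*K (r(K) = (K² + 7*K) - 147 = -147 + K² + 7*K)
Y = -44821/4 (Y = (-147 + (1 - ¼*10)² + 7*(1 - ¼*10)) - 11050 = (-147 + (1 - 5/2)² + 7*(1 - 5/2)) - 11050 = (-147 + (-3/2)² + 7*(-3/2)) - 11050 = (-147 + 9/4 - 21/2) - 11050 = -621/4 - 11050 = -44821/4 ≈ -11205.)
1/(-4958 + Y) = 1/(-4958 - 44821/4) = 1/(-64653/4) = -4/64653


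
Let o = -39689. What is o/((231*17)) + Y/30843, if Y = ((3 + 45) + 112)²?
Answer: -374532209/40373487 ≈ -9.2767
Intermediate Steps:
Y = 25600 (Y = (48 + 112)² = 160² = 25600)
o/((231*17)) + Y/30843 = -39689/(231*17) + 25600/30843 = -39689/3927 + 25600*(1/30843) = -39689*1/3927 + 25600/30843 = -39689/3927 + 25600/30843 = -374532209/40373487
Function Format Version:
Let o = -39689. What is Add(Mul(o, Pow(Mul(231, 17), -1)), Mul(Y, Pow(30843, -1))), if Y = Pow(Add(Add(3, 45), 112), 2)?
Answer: Rational(-374532209, 40373487) ≈ -9.2767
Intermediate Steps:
Y = 25600 (Y = Pow(Add(48, 112), 2) = Pow(160, 2) = 25600)
Add(Mul(o, Pow(Mul(231, 17), -1)), Mul(Y, Pow(30843, -1))) = Add(Mul(-39689, Pow(Mul(231, 17), -1)), Mul(25600, Pow(30843, -1))) = Add(Mul(-39689, Pow(3927, -1)), Mul(25600, Rational(1, 30843))) = Add(Mul(-39689, Rational(1, 3927)), Rational(25600, 30843)) = Add(Rational(-39689, 3927), Rational(25600, 30843)) = Rational(-374532209, 40373487)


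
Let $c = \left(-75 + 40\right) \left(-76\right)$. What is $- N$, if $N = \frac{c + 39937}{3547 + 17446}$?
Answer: $- \frac{42597}{20993} \approx -2.0291$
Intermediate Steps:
$c = 2660$ ($c = \left(-35\right) \left(-76\right) = 2660$)
$N = \frac{42597}{20993}$ ($N = \frac{2660 + 39937}{3547 + 17446} = \frac{42597}{20993} \approx 2.0291$)
$- N = \left(-1\right) \frac{42597}{20993} = - \frac{42597}{20993}$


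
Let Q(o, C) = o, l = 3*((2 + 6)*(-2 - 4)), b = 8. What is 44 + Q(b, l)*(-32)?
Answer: -212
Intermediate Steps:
l = -144 (l = 3*(8*(-6)) = 3*(-48) = -144)
44 + Q(b, l)*(-32) = 44 + 8*(-32) = 44 - 256 = -212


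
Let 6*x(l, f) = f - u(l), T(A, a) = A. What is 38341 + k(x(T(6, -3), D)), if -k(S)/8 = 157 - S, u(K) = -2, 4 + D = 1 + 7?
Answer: 37093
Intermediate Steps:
D = 4 (D = -4 + (1 + 7) = -4 + 8 = 4)
x(l, f) = ⅓ + f/6 (x(l, f) = (f - 1*(-2))/6 = (f + 2)/6 = (2 + f)/6 = ⅓ + f/6)
k(S) = -1256 + 8*S (k(S) = -8*(157 - S) = -1256 + 8*S)
38341 + k(x(T(6, -3), D)) = 38341 + (-1256 + 8*(⅓ + (⅙)*4)) = 38341 + (-1256 + 8*(⅓ + ⅔)) = 38341 + (-1256 + 8*1) = 38341 + (-1256 + 8) = 38341 - 1248 = 37093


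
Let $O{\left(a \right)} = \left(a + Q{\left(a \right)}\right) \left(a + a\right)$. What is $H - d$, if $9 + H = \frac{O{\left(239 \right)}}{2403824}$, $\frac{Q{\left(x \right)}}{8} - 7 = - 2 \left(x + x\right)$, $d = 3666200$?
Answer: $- \frac{4406462348975}{1201912} \approx -3.6662 \cdot 10^{6}$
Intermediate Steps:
$Q{\left(x \right)} = 56 - 32 x$ ($Q{\left(x \right)} = 56 + 8 \left(- 2 \left(x + x\right)\right) = 56 + 8 \left(- 2 \cdot 2 x\right) = 56 + 8 \left(- 4 x\right) = 56 - 32 x$)
$O{\left(a \right)} = 2 a \left(56 - 31 a\right)$ ($O{\left(a \right)} = \left(a - \left(-56 + 32 a\right)\right) \left(a + a\right) = \left(56 - 31 a\right) 2 a = 2 a \left(56 - 31 a\right)$)
$H = - \frac{12574575}{1201912}$ ($H = -9 + \frac{2 \cdot 239 \left(56 - 7409\right)}{2403824} = -9 + 2 \cdot 239 \left(56 - 7409\right) \frac{1}{2403824} = -9 + 2 \cdot 239 \left(-7353\right) \frac{1}{2403824} = -9 - \frac{1757367}{1201912} = - \frac{12574575}{1201912} \approx -10.462$)
$H - d = - \frac{12574575}{1201912} - 3666200 = - \frac{4406462348975}{1201912}$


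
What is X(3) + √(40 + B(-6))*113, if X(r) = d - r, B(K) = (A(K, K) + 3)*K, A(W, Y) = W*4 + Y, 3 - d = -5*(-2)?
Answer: -10 + 113*√202 ≈ 1596.0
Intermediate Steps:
d = -7 (d = 3 - (-5)*(-2) = 3 - 1*10 = 3 - 10 = -7)
A(W, Y) = Y + 4*W (A(W, Y) = 4*W + Y = Y + 4*W)
B(K) = K*(3 + 5*K) (B(K) = ((K + 4*K) + 3)*K = (5*K + 3)*K = (3 + 5*K)*K = K*(3 + 5*K))
X(r) = -7 - r
X(3) + √(40 + B(-6))*113 = (-7 - 1*3) + √(40 - 6*(3 + 5*(-6)))*113 = (-7 - 3) + √(40 - 6*(3 - 30))*113 = -10 + √(40 - 6*(-27))*113 = -10 + √(40 + 162)*113 = -10 + √202*113 = -10 + 113*√202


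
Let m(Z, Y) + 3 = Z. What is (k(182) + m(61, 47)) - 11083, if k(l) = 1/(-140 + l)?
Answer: -463049/42 ≈ -11025.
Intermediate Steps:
m(Z, Y) = -3 + Z
(k(182) + m(61, 47)) - 11083 = (1/(-140 + 182) + (-3 + 61)) - 11083 = (1/42 + 58) - 11083 = 2437/42 - 11083 = -463049/42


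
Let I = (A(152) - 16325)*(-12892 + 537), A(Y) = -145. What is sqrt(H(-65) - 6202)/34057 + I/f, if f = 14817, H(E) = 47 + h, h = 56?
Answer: 67828950/4939 + I*sqrt(6099)/34057 ≈ 13733.0 + 0.0022931*I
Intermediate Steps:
H(E) = 103 (H(E) = 47 + 56 = 103)
I = 203486850 (I = (-145 - 16325)*(-12892 + 537) = -16470*(-12355) = 203486850)
sqrt(H(-65) - 6202)/34057 + I/f = sqrt(103 - 6202)/34057 + 203486850/14817 = sqrt(-6099)*(1/34057) + 203486850*(1/14817) = (I*sqrt(6099))*(1/34057) + 67828950/4939 = I*sqrt(6099)/34057 + 67828950/4939 = 67828950/4939 + I*sqrt(6099)/34057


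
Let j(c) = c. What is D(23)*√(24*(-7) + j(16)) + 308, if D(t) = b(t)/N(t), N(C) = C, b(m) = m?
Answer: 308 + 2*I*√38 ≈ 308.0 + 12.329*I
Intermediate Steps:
D(t) = 1 (D(t) = t/t = 1)
D(23)*√(24*(-7) + j(16)) + 308 = 1*√(24*(-7) + 16) + 308 = 1*√(-168 + 16) + 308 = 1*√(-152) + 308 = 1*(2*I*√38) + 308 = 2*I*√38 + 308 = 308 + 2*I*√38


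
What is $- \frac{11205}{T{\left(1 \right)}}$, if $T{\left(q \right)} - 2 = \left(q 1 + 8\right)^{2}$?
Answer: $-135$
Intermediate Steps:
$T{\left(q \right)} = 2 + \left(8 + q\right)^{2}$ ($T{\left(q \right)} = 2 + \left(q 1 + 8\right)^{2} = 2 + \left(q + 8\right)^{2} = 2 + \left(8 + q\right)^{2}$)
$- \frac{11205}{T{\left(1 \right)}} = - \frac{11205}{2 + \left(8 + 1\right)^{2}} = - \frac{11205}{2 + 9^{2}} = - \frac{11205}{2 + 81} = - \frac{11205}{83} = \left(-11205\right) \frac{1}{83} = -135$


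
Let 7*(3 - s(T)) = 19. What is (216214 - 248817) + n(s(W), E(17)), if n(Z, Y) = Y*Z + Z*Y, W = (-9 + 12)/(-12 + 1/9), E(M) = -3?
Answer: -228233/7 ≈ -32605.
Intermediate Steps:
W = -27/107 (W = 3/(-12 + ⅑) = 3/(-107/9) = 3*(-9/107) = -27/107 ≈ -0.25234)
s(T) = 2/7 (s(T) = 3 - ⅐*19 = 3 - 19/7 = 2/7)
n(Z, Y) = 2*Y*Z (n(Z, Y) = Y*Z + Y*Z = 2*Y*Z)
(216214 - 248817) + n(s(W), E(17)) = (216214 - 248817) + 2*(-3)*(2/7) = -32603 - 12/7 = -228233/7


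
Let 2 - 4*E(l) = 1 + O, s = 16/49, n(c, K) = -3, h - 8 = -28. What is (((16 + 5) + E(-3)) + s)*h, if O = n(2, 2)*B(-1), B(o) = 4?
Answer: -24085/49 ≈ -491.53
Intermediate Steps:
h = -20 (h = 8 - 28 = -20)
s = 16/49 (s = 16*(1/49) = 16/49 ≈ 0.32653)
O = -12 (O = -3*4 = -12)
E(l) = 13/4 (E(l) = ½ - (1 - 12)/4 = ½ - ¼*(-11) = ½ + 11/4 = 13/4)
(((16 + 5) + E(-3)) + s)*h = (((16 + 5) + 13/4) + 16/49)*(-20) = ((21 + 13/4) + 16/49)*(-20) = (97/4 + 16/49)*(-20) = (4817/196)*(-20) = -24085/49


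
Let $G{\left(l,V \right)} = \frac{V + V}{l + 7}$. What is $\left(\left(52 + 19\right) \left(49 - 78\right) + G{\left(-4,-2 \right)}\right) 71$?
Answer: $- \frac{438851}{3} \approx -1.4628 \cdot 10^{5}$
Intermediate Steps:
$G{\left(l,V \right)} = \frac{2 V}{7 + l}$
$\left(\left(52 + 19\right) \left(49 - 78\right) + G{\left(-4,-2 \right)}\right) 71 = \left(\left(52 + 19\right) \left(49 - 78\right) + 2 \left(-2\right) \frac{1}{7 - 4}\right) 71 = \left(71 \left(-29\right) + 2 \left(-2\right) \frac{1}{3}\right) 71 = \left(-2059 + 2 \left(-2\right) \frac{1}{3}\right) 71 = \left(-2059 - \frac{4}{3}\right) 71 = \left(- \frac{6181}{3}\right) 71 = - \frac{438851}{3}$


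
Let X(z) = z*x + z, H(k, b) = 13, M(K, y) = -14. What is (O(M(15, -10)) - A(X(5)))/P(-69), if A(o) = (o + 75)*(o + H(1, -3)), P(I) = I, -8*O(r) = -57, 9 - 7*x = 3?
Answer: 244509/9016 ≈ 27.119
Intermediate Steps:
x = 6/7 (x = 9/7 - 1/7*3 = 9/7 - 3/7 = 6/7 ≈ 0.85714)
O(r) = 57/8 (O(r) = -1/8*(-57) = 57/8)
X(z) = 13*z/7 (X(z) = z*(6/7) + z = 6*z/7 + z = 13*z/7)
A(o) = (13 + o)*(75 + o) (A(o) = (o + 75)*(o + 13) = (75 + o)*(13 + o) = (13 + o)*(75 + o))
(O(M(15, -10)) - A(X(5)))/P(-69) = (57/8 - (975 + ((13/7)*5)**2 + 88*((13/7)*5)))/(-69) = (57/8 - (975 + (65/7)**2 + 88*(65/7)))*(-1/69) = (57/8 - (975 + 4225/49 + 5720/7))*(-1/69) = (57/8 - 1*92040/49)*(-1/69) = (57/8 - 92040/49)*(-1/69) = -733527/392*(-1/69) = 244509/9016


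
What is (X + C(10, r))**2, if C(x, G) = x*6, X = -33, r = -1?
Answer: 729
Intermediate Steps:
C(x, G) = 6*x
(X + C(10, r))**2 = (-33 + 6*10)**2 = (-33 + 60)**2 = 27**2 = 729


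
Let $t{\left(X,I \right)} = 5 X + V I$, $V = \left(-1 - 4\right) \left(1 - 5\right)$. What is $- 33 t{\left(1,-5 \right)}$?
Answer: $3135$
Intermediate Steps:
$V = 20$ ($V = \left(-5\right) \left(-4\right) = 20$)
$t{\left(X,I \right)} = 5 X + 20 I$
$- 33 t{\left(1,-5 \right)} = - 33 \left(5 \cdot 1 + 20 \left(-5\right)\right) = - 33 \left(5 - 100\right) = \left(-33\right) \left(-95\right) = 3135$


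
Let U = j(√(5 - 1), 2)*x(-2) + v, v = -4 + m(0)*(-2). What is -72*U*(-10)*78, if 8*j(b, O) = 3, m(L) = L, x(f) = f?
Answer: -266760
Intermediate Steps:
j(b, O) = 3/8 (j(b, O) = (⅛)*3 = 3/8)
v = -4 (v = -4 + 0*(-2) = -4 + 0 = -4)
U = -19/4 (U = (3/8)*(-2) - 4 = -¾ - 4 = -19/4 ≈ -4.7500)
-72*U*(-10)*78 = -(-342)*(-10)*78 = -72*95/2*78 = -3420*78 = -266760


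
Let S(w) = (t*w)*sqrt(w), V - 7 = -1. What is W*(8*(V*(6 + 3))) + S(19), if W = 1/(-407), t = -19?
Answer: -432/407 - 361*sqrt(19) ≈ -1574.6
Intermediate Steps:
V = 6 (V = 7 - 1 = 6)
S(w) = -19*w**(3/2) (S(w) = (-19*w)*sqrt(w) = -19*w**(3/2))
W = -1/407 ≈ -0.0024570
W*(8*(V*(6 + 3))) + S(19) = -8*6*(6 + 3)/407 - 361*sqrt(19) = -8*6*9/407 - 361*sqrt(19) = -8*54/407 - 361*sqrt(19) = -1/407*432 - 361*sqrt(19) = -432/407 - 361*sqrt(19)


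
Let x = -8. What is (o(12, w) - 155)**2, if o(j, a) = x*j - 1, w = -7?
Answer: 63504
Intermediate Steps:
o(j, a) = -1 - 8*j (o(j, a) = -8*j - 1 = -1 - 8*j)
(o(12, w) - 155)**2 = ((-1 - 8*12) - 155)**2 = ((-1 - 96) - 155)**2 = (-97 - 155)**2 = (-252)**2 = 63504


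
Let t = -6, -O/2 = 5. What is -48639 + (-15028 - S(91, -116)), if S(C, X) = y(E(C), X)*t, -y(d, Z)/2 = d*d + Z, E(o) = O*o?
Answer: -9999475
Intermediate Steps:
O = -10 (O = -2*5 = -10)
E(o) = -10*o
y(d, Z) = -2*Z - 2*d**2 (y(d, Z) = -2*(d*d + Z) = -2*(d**2 + Z) = -2*(Z + d**2) = -2*Z - 2*d**2)
S(C, X) = 12*X + 1200*C**2 (S(C, X) = (-2*X - 2*100*C**2)*(-6) = (-2*X - 200*C**2)*(-6) = (-200*C**2 - 2*X)*(-6) = 12*X + 1200*C**2)
-48639 + (-15028 - S(91, -116)) = -48639 + (-15028 - (12*(-116) + 1200*91**2)) = -48639 + (-15028 - (-1392 + 1200*8281)) = -48639 + (-15028 - (-1392 + 9937200)) = -48639 + (-15028 - 1*9935808) = -48639 + (-15028 - 9935808) = -48639 - 9950836 = -9999475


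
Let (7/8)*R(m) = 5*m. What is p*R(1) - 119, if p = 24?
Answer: 127/7 ≈ 18.143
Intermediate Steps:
R(m) = 40*m/7 (R(m) = 8*(5*m)/7 = 40*m/7)
p*R(1) - 119 = 24*((40/7)*1) - 119 = 24*(40/7) - 119 = 960/7 - 119 = 127/7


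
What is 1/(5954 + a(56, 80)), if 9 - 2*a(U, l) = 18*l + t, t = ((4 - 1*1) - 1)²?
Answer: 2/10473 ≈ 0.00019097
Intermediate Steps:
t = 4 (t = ((4 - 1) - 1)² = (3 - 1)² = 2² = 4)
a(U, l) = 5/2 - 9*l (a(U, l) = 9/2 - (18*l + 4)/2 = 9/2 - (4 + 18*l)/2 = 9/2 + (-2 - 9*l) = 5/2 - 9*l)
1/(5954 + a(56, 80)) = 1/(5954 + (5/2 - 9*80)) = 1/(5954 + (5/2 - 720)) = 1/(5954 - 1435/2) = 1/(10473/2) = 2/10473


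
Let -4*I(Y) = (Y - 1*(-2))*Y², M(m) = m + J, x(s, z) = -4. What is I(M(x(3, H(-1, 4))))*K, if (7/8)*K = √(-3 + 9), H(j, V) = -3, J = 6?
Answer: -32*√6/7 ≈ -11.198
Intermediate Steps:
M(m) = 6 + m (M(m) = m + 6 = 6 + m)
I(Y) = -Y²*(2 + Y)/4 (I(Y) = -(Y - 1*(-2))*Y²/4 = -(Y + 2)*Y²/4 = -(2 + Y)*Y²/4 = -Y²*(2 + Y)/4)
K = 8*√6/7 (K = 8*√(-3 + 9)/7 = 8*√6/7 ≈ 2.7994)
I(M(x(3, H(-1, 4))))*K = ((6 - 4)²*(-2 - (6 - 4))/4)*(8*√6/7) = ((¼)*2²*(-2 - 1*2))*(8*√6/7) = ((¼)*4*(-2 - 2))*(8*√6/7) = ((¼)*4*(-4))*(8*√6/7) = -32*√6/7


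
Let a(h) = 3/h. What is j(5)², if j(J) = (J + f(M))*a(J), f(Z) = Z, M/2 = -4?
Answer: 81/25 ≈ 3.2400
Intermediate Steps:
M = -8 (M = 2*(-4) = -8)
j(J) = 3*(-8 + J)/J (j(J) = (J - 8)*(3/J) = (-8 + J)*(3/J) = 3*(-8 + J)/J)
j(5)² = (3 - 24/5)² = (-9/5)² = 81/25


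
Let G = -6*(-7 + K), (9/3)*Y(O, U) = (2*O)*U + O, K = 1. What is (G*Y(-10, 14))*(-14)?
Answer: 48720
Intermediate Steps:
Y(O, U) = O/3 + 2*O*U/3 (Y(O, U) = ((2*O)*U + O)/3 = (2*O*U + O)/3 = (O + 2*O*U)/3 = O/3 + 2*O*U/3)
G = 36 (G = -6*(-7 + 1) = -6*(-6) = 36)
(G*Y(-10, 14))*(-14) = (36*((1/3)*(-10)*(1 + 2*14)))*(-14) = (36*((1/3)*(-10)*(1 + 28)))*(-14) = (36*((1/3)*(-10)*29))*(-14) = (36*(-290/3))*(-14) = -3480*(-14) = 48720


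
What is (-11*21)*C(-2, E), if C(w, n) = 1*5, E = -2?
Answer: -1155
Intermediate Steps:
C(w, n) = 5
(-11*21)*C(-2, E) = -11*21*5 = -231*5 = -1155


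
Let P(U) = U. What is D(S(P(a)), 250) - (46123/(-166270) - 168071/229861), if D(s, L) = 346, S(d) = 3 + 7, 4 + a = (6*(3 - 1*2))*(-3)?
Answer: 13262317054693/38218988470 ≈ 347.01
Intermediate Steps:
a = -22 (a = -4 + (6*(3 - 1*2))*(-3) = -4 + (6*(3 - 2))*(-3) = -4 + (6*1)*(-3) = -4 + 6*(-3) = -4 - 18 = -22)
S(d) = 10
D(S(P(a)), 250) - (46123/(-166270) - 168071/229861) = 346 - (46123/(-166270) - 168071/229861) = 346 - (46123*(-1/166270) - 168071*1/229861) = 346 - (-46123/166270 - 168071/229861) = 346 - 1*(-38547044073/38218988470) = 346 + 38547044073/38218988470 = 13262317054693/38218988470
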